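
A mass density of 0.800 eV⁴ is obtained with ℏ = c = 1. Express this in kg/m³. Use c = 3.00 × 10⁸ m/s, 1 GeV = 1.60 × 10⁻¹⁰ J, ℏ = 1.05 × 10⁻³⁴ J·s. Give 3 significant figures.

Mass density is [E]/(c²[L]³) = [E]⁴/(ℏ³c⁵).
1 GeV⁴ → 1/(ℏ³c⁵) × (1 GeV in J)⁴ = 2.33 × 10²⁰ kg/m³.
Convert the energy scale: 0.800 eV⁴ = 8.00 × 10⁻³⁷ GeV⁴.
Result: 8.00 × 10⁻³⁷ × 2.33 × 10²⁰ = 1.86 × 10⁻¹⁶ kg/m³.

1.86 × 10⁻¹⁶ kg/m³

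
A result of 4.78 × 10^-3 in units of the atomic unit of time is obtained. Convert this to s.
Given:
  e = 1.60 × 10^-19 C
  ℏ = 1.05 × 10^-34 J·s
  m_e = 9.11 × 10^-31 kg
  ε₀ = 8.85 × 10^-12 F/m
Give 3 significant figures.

One atomic unit of time: τ_au = (4πε₀)²ℏ³/(m_e e⁴) = 2.40 × 10^-17 s.
4.78 × 10^-3 × 2.40 × 10^-17 s = 1.15 × 10^-19 s

1.15 × 10^-19 s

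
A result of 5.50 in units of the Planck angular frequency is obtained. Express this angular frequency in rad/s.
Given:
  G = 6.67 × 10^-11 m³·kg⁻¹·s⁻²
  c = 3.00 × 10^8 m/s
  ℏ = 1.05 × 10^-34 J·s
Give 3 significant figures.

One Planck angular frequency: ω_P = √(c⁵/(ℏG)) = 1.86 × 10^43 rad/s.
5.50 × 1.86 × 10^43 rad/s = 1.02 × 10^44 rad/s

1.02 × 10^44 rad/s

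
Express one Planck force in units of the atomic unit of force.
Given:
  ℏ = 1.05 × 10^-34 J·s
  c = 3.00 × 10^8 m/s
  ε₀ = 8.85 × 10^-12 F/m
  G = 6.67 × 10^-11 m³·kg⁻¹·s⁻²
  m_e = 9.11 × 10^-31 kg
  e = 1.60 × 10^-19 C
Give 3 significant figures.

1.46 × 10^51

Planck force: F_P = c⁴/G = 1.21 × 10^44 N
atomic unit of force: F_au = E_h/a₀ = m_e²e⁶/((4πε₀)³ℏ⁴) = 8.33 × 10^-8 N
ratio = 1.21 × 10^44 / 8.33 × 10^-8 = 1.46 × 10^51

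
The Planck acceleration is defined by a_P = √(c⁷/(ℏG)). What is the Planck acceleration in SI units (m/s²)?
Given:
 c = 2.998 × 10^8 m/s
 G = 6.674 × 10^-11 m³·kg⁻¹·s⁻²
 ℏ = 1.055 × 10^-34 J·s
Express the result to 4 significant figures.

5.560 × 10^51 m/s²

a_P = √(c⁷/(ℏG))
  = √(3.092 × 10^103)
  = 5.560 × 10^51 m/s²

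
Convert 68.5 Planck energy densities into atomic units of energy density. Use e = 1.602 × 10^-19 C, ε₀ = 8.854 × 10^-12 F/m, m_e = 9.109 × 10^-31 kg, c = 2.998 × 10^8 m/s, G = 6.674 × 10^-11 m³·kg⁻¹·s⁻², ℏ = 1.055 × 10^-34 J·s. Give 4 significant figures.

1.083 × 10^102

Planck energy density: u_P = c⁷/(ℏG²) = 4.632 × 10^113 J/m³
atomic unit of energy density: u_au = E_h/a₀³ = m_e⁴e¹⁰/((4πε₀)⁵ℏ⁸) = 2.929 × 10^13 J/m³
68.5 × 4.632 × 10^113 / 2.929 × 10^13 = 1.083 × 10^102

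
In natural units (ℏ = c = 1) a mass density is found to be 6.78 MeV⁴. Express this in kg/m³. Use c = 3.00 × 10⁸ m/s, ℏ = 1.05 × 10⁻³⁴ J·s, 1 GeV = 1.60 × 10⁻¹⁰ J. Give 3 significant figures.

1.58 × 10⁹ kg/m³

Mass density is [E]/(c²[L]³) = [E]⁴/(ℏ³c⁵).
1 GeV⁴ → 1/(ℏ³c⁵) × (1 GeV in J)⁴ = 2.33 × 10²⁰ kg/m³.
Convert the energy scale: 6.78 MeV⁴ = 6.78 × 10⁻¹² GeV⁴.
Result: 6.78 × 10⁻¹² × 2.33 × 10²⁰ = 1.58 × 10⁹ kg/m³.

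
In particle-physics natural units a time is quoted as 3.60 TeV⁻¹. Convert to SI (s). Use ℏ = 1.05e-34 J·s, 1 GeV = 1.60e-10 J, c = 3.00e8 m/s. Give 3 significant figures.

A time is [E]⁻¹ in ℏ=c=1; restore one factor of ℏ.
1 GeV⁻¹ → ℏ × (1 GeV in J)⁻¹ = 6.56e-25 s.
Convert the energy scale: 3.60 TeV⁻¹ = 3.60e-3 GeV⁻¹.
Result: 3.60e-3 × 6.56e-25 = 2.36e-27 s.

2.36e-27 s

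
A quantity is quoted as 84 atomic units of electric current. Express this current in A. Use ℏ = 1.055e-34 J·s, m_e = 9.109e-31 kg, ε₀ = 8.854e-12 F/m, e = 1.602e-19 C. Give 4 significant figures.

0.5554 A

One atomic unit of electric current: I_au = e E_h/ℏ = m_e e⁵/((4πε₀)²ℏ³) = 6.612e-3 A.
84 × 6.612e-3 A = 0.5554 A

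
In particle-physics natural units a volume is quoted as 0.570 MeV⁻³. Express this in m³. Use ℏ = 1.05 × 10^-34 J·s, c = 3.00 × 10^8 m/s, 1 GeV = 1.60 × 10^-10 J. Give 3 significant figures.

4.35 × 10^-39 m³

Volume is [L]³ = [E]⁻³·(ℏc)³.
1 GeV⁻³ → (ℏc)³ × (1 GeV in J)⁻³ = 7.63 × 10^-48 m³.
Convert the energy scale: 0.570 MeV⁻³ = 5.70 × 10^8 GeV⁻³.
Result: 5.70 × 10^8 × 7.63 × 10^-48 = 4.35 × 10^-39 m³.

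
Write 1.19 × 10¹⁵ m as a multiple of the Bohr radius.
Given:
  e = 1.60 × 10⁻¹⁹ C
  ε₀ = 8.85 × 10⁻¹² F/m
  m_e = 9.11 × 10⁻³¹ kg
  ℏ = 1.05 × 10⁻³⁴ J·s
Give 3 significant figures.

2.26 × 10²⁵

Bohr radius: a₀ = 4πε₀ℏ²/(m_e e²) = 5.26 × 10⁻¹¹ m.
1.19 × 10¹⁵ / 5.26 × 10⁻¹¹ = 2.26 × 10²⁵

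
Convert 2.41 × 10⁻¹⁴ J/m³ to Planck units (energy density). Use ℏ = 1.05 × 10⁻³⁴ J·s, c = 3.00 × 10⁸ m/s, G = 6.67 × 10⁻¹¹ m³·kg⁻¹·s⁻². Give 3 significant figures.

5.15 × 10⁻¹²⁸

Planck energy density: u_P = c⁷/(ℏG²) = 4.68 × 10¹¹³ J/m³.
2.41 × 10⁻¹⁴ / 4.68 × 10¹¹³ = 5.15 × 10⁻¹²⁸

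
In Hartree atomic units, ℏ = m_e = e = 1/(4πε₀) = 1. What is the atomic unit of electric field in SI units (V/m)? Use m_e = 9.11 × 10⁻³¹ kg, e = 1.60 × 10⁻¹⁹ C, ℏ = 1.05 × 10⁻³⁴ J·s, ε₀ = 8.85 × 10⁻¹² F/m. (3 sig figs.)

From ℏ = m_e = e = 1/(4πε₀) = 1 the electric field scale is E_au = E_h/(e a₀) = m_e²e⁵/((4πε₀)³ℏ⁴).
E_h = 4.38 × 10⁻¹⁸ J
a₀ = 5.26 × 10⁻¹¹ m
E_h/(e·a₀) = 5.20 × 10¹¹ V/m

5.20 × 10¹¹ V/m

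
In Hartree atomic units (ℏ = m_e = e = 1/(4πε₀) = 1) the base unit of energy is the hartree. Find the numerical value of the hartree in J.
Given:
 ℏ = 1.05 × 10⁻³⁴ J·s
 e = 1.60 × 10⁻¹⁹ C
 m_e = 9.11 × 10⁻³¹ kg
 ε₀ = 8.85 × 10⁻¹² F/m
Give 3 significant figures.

4.38 × 10⁻¹⁸ J

E_h = m_e e⁴/(4πε₀ℏ)²
  = 5.97 × 10⁻¹⁰⁶ / 1.36 × 10⁻⁸⁸
  = 4.38 × 10⁻¹⁸ J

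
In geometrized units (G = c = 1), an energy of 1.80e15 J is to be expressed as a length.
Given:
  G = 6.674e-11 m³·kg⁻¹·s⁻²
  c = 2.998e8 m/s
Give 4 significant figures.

1.487e-29 m

Energy → length via G/c⁴.
1.80e15 J × (G/c⁴) = 1.487e-29 m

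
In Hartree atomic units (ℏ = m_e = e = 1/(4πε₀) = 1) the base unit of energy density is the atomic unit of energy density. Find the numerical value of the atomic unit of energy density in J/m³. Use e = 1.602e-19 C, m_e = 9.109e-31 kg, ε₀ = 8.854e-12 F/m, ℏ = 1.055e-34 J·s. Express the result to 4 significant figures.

2.929e13 J/m³

u_au = E_h/a₀³ = m_e⁴e¹⁰/((4πε₀)⁵ℏ⁸)
E_h = 4.354e-18 J
a₀ = 5.297e-11 m
E_h/a₀³ = 2.929e13 J/m³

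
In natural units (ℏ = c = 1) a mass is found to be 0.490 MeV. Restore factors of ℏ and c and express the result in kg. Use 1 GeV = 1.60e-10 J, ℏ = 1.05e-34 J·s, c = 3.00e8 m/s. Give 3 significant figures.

8.71e-31 kg

Mass is [E]/c²; divide by c².
1 GeV → 1/c² × (1 GeV in J) = 1.78e-27 kg.
Convert the energy scale: 0.490 MeV = 4.90e-4 GeV.
Result: 4.90e-4 × 1.78e-27 = 8.71e-31 kg.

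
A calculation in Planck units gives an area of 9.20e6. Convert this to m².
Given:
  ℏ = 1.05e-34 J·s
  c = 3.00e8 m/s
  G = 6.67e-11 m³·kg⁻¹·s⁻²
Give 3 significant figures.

2.39e-63 m²

One Planck area: A_P = ℏG/c³ = 2.59e-70 m².
9.20e6 × 2.59e-70 m² = 2.39e-63 m²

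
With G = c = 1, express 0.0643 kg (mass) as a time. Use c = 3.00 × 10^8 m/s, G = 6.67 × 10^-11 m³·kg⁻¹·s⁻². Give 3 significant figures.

Mass → time via G/c³.
0.0643 kg × (G/c³) = 1.59 × 10^-37 s

1.59 × 10^-37 s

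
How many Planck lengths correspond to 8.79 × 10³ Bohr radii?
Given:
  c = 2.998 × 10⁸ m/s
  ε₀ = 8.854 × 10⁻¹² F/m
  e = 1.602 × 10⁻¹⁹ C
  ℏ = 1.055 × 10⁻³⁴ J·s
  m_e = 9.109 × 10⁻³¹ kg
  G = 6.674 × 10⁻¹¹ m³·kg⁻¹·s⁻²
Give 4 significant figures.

Bohr radius: a₀ = 4πε₀ℏ²/(m_e e²) = 5.297 × 10⁻¹¹ m
Planck length: ℓ_P = √(ℏG/c³) = 1.616 × 10⁻³⁵ m
8.79 × 10³ × 5.297 × 10⁻¹¹ / 1.616 × 10⁻³⁵ = 2.881 × 10²⁸

2.881 × 10²⁸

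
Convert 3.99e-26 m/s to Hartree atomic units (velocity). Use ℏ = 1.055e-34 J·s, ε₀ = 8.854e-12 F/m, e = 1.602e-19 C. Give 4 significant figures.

atomic unit of velocity: v_au = e²/(4πε₀ℏ) = 2.186e6 m/s.
3.99e-26 / 2.186e6 = 1.825e-32

1.825e-32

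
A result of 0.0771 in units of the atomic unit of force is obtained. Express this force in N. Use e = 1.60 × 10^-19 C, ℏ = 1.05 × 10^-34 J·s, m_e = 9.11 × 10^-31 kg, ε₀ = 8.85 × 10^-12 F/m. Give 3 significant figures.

6.42 × 10^-9 N

One atomic unit of force: F_au = E_h/a₀ = m_e²e⁶/((4πε₀)³ℏ⁴) = 8.33 × 10^-8 N.
0.0771 × 8.33 × 10^-8 N = 6.42 × 10^-9 N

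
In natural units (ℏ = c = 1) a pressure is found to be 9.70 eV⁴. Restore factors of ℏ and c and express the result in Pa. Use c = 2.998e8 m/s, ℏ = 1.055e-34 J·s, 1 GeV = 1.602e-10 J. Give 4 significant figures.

201.9 Pa

Pressure is [E]/[L]³ = [E]⁴/(ℏc)³.
1 GeV⁴ → 1/(ℏc)³ × (1 GeV in J)⁴ = 2.082e37 Pa.
Convert the energy scale: 9.70 eV⁴ = 9.70e-36 GeV⁴.
Result: 9.70e-36 × 2.082e37 = 201.9 Pa.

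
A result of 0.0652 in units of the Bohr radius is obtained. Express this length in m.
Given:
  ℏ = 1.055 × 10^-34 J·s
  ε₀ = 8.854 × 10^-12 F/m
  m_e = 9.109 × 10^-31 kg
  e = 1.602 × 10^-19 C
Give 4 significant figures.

One Bohr radius: a₀ = 4πε₀ℏ²/(m_e e²) = 5.297 × 10^-11 m.
0.0652 × 5.297 × 10^-11 m = 3.454 × 10^-12 m

3.454 × 10^-12 m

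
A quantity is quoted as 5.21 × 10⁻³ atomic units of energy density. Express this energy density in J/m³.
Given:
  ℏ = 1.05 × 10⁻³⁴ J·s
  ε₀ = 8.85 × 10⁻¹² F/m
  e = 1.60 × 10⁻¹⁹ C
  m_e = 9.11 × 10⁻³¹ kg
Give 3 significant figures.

1.57 × 10¹¹ J/m³

One atomic unit of energy density: u_au = E_h/a₀³ = m_e⁴e¹⁰/((4πε₀)⁵ℏ⁸) = 3.01 × 10¹³ J/m³.
5.21 × 10⁻³ × 3.01 × 10¹³ J/m³ = 1.57 × 10¹¹ J/m³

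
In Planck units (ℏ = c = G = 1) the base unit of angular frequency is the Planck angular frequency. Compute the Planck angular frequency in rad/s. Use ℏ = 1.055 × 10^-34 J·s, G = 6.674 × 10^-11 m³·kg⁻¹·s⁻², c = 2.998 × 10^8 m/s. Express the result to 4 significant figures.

1.855 × 10^43 rad/s

ω_P = √(c⁵/(ℏG))
  = √(3.440 × 10^86)
  = 1.855 × 10^43 rad/s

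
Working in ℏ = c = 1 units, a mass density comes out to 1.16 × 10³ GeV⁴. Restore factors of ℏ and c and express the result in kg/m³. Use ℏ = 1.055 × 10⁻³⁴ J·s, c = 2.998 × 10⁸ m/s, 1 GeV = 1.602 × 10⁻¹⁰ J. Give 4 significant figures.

Mass density is [E]/(c²[L]³) = [E]⁴/(ℏ³c⁵).
1 GeV⁴ → 1/(ℏ³c⁵) × (1 GeV in J)⁴ = 2.316 × 10²⁰ kg/m³.
Result: 1.16 × 10³ × 2.316 × 10²⁰ = 2.687 × 10²³ kg/m³.

2.687 × 10²³ kg/m³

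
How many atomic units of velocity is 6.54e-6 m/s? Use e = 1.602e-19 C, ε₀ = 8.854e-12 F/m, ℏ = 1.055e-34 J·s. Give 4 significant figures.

2.991e-12

atomic unit of velocity: v_au = e²/(4πε₀ℏ) = 2.186e6 m/s.
6.54e-6 / 2.186e6 = 2.991e-12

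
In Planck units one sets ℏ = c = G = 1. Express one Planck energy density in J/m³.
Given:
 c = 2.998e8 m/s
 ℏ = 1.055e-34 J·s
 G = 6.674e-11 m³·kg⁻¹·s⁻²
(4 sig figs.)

u_P = c⁷/(ℏG²)
  = 2.177e59 / 4.699e-55
  = 4.632e113 J/m³

4.632e113 J/m³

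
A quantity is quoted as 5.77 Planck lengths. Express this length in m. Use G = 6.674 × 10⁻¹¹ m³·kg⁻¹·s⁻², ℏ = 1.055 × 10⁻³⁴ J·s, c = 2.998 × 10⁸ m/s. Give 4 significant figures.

One Planck length: ℓ_P = √(ℏG/c³) = 1.616 × 10⁻³⁵ m.
5.77 × 1.616 × 10⁻³⁵ m = 9.327 × 10⁻³⁵ m

9.327 × 10⁻³⁵ m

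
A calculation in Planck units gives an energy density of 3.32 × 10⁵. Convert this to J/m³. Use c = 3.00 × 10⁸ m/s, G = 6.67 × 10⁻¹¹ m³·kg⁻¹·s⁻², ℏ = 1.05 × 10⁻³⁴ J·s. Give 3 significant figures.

One Planck energy density: u_P = c⁷/(ℏG²) = 4.68 × 10¹¹³ J/m³.
3.32 × 10⁵ × 4.68 × 10¹¹³ J/m³ = 1.55 × 10¹¹⁹ J/m³

1.55 × 10¹¹⁹ J/m³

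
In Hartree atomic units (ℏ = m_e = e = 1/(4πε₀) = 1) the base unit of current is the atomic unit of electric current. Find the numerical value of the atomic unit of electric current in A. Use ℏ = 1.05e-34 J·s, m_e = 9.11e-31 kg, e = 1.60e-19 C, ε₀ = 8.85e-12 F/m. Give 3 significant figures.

6.67e-3 A

I_au = e E_h/ℏ = m_e e⁵/((4πε₀)²ℏ³)
E_h = 4.38e-18 J
e·E_h/ℏ = 6.67e-3 A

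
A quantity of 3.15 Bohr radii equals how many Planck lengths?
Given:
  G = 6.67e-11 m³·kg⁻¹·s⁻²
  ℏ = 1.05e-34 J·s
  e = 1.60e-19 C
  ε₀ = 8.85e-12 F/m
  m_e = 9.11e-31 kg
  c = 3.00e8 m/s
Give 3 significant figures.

1.03e25

Bohr radius: a₀ = 4πε₀ℏ²/(m_e e²) = 5.26e-11 m
Planck length: ℓ_P = √(ℏG/c³) = 1.61e-35 m
3.15 × 5.26e-11 / 1.61e-35 = 1.03e25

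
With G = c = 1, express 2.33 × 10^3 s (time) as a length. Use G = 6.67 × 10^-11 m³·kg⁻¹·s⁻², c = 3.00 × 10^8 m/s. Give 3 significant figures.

Time → length via c.
2.33 × 10^3 s × (c) = 6.99 × 10^11 m

6.99 × 10^11 m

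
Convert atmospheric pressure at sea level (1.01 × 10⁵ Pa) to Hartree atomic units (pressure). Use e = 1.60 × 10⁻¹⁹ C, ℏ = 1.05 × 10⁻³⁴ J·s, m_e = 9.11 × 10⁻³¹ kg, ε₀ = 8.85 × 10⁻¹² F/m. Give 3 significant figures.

atomic unit of pressure: P_au = E_h/a₀³ = m_e⁴e¹⁰/((4πε₀)⁵ℏ⁸) = 3.01 × 10¹³ Pa.
1.01 × 10⁵ / 3.01 × 10¹³ = 3.35 × 10⁻⁹

3.35 × 10⁻⁹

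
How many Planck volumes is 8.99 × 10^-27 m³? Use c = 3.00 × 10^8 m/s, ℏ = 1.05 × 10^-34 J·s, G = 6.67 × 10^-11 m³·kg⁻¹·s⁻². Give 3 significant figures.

2.15 × 10^78

Planck volume: V_P = (ℏG/c³)^(3/2) = 4.18 × 10^-105 m³.
8.99 × 10^-27 / 4.18 × 10^-105 = 2.15 × 10^78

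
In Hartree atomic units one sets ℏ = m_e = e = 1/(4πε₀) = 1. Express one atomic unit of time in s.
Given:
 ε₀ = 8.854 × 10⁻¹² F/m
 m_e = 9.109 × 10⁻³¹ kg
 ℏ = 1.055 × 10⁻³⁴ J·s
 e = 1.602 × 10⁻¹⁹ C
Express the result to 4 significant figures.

2.423 × 10⁻¹⁷ s

τ_au = (4πε₀)²ℏ³/(m_e e⁴)
E_h = 4.354 × 10⁻¹⁸ J
ℏ/E_h = 2.423 × 10⁻¹⁷ s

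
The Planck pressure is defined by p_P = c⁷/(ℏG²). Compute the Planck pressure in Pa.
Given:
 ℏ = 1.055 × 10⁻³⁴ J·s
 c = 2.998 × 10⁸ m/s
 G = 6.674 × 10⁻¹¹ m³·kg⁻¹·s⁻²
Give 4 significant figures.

4.632 × 10¹¹³ Pa

p_P = c⁷/(ℏG²)
  = 2.177 × 10⁵⁹ / 4.699 × 10⁻⁵⁵
  = 4.632 × 10¹¹³ Pa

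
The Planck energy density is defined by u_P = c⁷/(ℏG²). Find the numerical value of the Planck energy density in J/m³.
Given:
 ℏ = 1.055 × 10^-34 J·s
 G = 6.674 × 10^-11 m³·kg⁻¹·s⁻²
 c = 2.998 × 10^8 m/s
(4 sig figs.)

4.632 × 10^113 J/m³

u_P = c⁷/(ℏG²)
  = 2.177 × 10^59 / 4.699 × 10^-55
  = 4.632 × 10^113 J/m³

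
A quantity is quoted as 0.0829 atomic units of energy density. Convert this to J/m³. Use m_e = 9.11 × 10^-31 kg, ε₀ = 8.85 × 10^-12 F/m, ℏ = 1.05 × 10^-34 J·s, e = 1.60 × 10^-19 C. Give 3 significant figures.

One atomic unit of energy density: u_au = E_h/a₀³ = m_e⁴e¹⁰/((4πε₀)⁵ℏ⁸) = 3.01 × 10^13 J/m³.
0.0829 × 3.01 × 10^13 J/m³ = 2.50 × 10^12 J/m³

2.50 × 10^12 J/m³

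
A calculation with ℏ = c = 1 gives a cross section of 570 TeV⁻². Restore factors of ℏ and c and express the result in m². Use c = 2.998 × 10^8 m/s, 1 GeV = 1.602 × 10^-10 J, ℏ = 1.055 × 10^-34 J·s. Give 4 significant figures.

2.222 × 10^-35 m²

Area is [L]² = [E]⁻²·(ℏc)²; restore (ℏc)².
1 GeV⁻² → (ℏc)² × (1 GeV in J)⁻² = 3.898 × 10^-32 m².
Convert the energy scale: 570 TeV⁻² = 5.70 × 10^-4 GeV⁻².
Result: 5.70 × 10^-4 × 3.898 × 10^-32 = 2.222 × 10^-35 m².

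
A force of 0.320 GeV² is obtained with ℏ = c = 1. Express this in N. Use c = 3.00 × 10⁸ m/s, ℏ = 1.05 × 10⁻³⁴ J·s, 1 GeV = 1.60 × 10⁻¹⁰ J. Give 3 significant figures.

2.60 × 10⁵ N

Force is [E]/[L] = [E]²/(ℏc); restore (ℏc)⁻¹.
1 GeV² → 1/(ℏc) × (1 GeV in J)² = 8.13 × 10⁵ N.
Result: 0.320 × 8.13 × 10⁵ = 2.60 × 10⁵ N.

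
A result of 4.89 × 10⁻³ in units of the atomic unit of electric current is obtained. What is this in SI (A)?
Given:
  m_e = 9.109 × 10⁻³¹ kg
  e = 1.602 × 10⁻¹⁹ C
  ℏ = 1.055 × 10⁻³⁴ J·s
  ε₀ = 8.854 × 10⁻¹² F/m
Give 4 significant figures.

One atomic unit of electric current: I_au = e E_h/ℏ = m_e e⁵/((4πε₀)²ℏ³) = 6.612 × 10⁻³ A.
4.89 × 10⁻³ × 6.612 × 10⁻³ A = 3.233 × 10⁻⁵ A

3.233 × 10⁻⁵ A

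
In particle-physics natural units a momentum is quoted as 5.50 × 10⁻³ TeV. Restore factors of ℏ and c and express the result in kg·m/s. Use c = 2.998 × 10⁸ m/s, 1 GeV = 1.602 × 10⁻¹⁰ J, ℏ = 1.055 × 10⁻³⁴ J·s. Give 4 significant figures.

Momentum is [E]/c; divide by c.
1 GeV → 1/c × (1 GeV in J) = 5.344 × 10⁻¹⁹ kg·m/s.
Convert the energy scale: 5.50 × 10⁻³ TeV = 5.50 GeV.
Result: 5.50 × 5.344 × 10⁻¹⁹ = 2.939 × 10⁻¹⁸ kg·m/s.

2.939 × 10⁻¹⁸ kg·m/s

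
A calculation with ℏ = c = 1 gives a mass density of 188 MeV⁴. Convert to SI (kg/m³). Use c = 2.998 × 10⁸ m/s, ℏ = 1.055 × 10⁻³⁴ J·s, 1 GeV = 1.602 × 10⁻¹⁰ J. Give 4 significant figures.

4.354 × 10¹⁰ kg/m³

Mass density is [E]/(c²[L]³) = [E]⁴/(ℏ³c⁵).
1 GeV⁴ → 1/(ℏ³c⁵) × (1 GeV in J)⁴ = 2.316 × 10²⁰ kg/m³.
Convert the energy scale: 188 MeV⁴ = 1.88 × 10⁻¹⁰ GeV⁴.
Result: 1.88 × 10⁻¹⁰ × 2.316 × 10²⁰ = 4.354 × 10¹⁰ kg/m³.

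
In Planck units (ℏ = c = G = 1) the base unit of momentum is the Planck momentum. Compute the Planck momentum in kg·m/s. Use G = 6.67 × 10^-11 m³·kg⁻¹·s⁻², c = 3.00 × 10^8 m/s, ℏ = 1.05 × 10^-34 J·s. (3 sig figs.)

6.52 kg·m/s

p_P = √(ℏc³/G)
  = √(42.5)
  = 6.52 kg·m/s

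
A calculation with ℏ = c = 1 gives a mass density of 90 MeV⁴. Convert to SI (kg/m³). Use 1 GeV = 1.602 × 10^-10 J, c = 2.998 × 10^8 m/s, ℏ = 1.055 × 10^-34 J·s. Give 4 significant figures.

Mass density is [E]/(c²[L]³) = [E]⁴/(ℏ³c⁵).
1 GeV⁴ → 1/(ℏ³c⁵) × (1 GeV in J)⁴ = 2.316 × 10^20 kg/m³.
Convert the energy scale: 90 MeV⁴ = 9.00 × 10^-11 GeV⁴.
Result: 9.00 × 10^-11 × 2.316 × 10^20 = 2.084 × 10^10 kg/m³.

2.084 × 10^10 kg/m³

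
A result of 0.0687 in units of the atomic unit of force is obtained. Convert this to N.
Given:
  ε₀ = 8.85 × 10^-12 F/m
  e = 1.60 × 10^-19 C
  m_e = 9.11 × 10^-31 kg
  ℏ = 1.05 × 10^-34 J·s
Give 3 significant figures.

5.72 × 10^-9 N

One atomic unit of force: F_au = E_h/a₀ = m_e²e⁶/((4πε₀)³ℏ⁴) = 8.33 × 10^-8 N.
0.0687 × 8.33 × 10^-8 N = 5.72 × 10^-9 N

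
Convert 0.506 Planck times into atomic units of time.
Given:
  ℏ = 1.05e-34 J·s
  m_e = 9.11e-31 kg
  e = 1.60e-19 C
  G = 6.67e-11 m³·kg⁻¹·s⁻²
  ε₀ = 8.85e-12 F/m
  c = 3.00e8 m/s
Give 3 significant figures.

Planck time: t_P = √(ℏG/c⁵) = 5.37e-44 s
atomic unit of time: τ_au = (4πε₀)²ℏ³/(m_e e⁴) = 2.40e-17 s
0.506 × 5.37e-44 / 2.40e-17 = 1.13e-27

1.13e-27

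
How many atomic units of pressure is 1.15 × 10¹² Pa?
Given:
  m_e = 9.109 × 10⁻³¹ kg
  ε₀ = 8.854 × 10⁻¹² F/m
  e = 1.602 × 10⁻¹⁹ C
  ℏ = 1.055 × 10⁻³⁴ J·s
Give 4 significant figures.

0.03926

atomic unit of pressure: P_au = E_h/a₀³ = m_e⁴e¹⁰/((4πε₀)⁵ℏ⁸) = 2.929 × 10¹³ Pa.
1.15 × 10¹² / 2.929 × 10¹³ = 0.03926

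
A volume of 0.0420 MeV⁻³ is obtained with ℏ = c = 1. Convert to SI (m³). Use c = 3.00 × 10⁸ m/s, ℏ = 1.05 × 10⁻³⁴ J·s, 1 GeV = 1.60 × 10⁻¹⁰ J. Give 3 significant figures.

Volume is [L]³ = [E]⁻³·(ℏc)³.
1 GeV⁻³ → (ℏc)³ × (1 GeV in J)⁻³ = 7.63 × 10⁻⁴⁸ m³.
Convert the energy scale: 0.0420 MeV⁻³ = 4.20 × 10⁷ GeV⁻³.
Result: 4.20 × 10⁷ × 7.63 × 10⁻⁴⁸ = 3.20 × 10⁻⁴⁰ m³.

3.20 × 10⁻⁴⁰ m³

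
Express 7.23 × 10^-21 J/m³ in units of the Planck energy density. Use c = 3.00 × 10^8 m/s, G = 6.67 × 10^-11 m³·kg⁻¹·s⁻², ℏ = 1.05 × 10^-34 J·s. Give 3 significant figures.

1.54 × 10^-134

Planck energy density: u_P = c⁷/(ℏG²) = 4.68 × 10^113 J/m³.
7.23 × 10^-21 / 4.68 × 10^113 = 1.54 × 10^-134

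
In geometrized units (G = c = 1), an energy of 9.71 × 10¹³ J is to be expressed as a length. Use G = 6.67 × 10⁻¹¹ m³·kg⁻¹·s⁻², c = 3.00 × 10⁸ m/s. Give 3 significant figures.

Energy → length via G/c⁴.
9.71 × 10¹³ J × (G/c⁴) = 8.00 × 10⁻³¹ m

8.00 × 10⁻³¹ m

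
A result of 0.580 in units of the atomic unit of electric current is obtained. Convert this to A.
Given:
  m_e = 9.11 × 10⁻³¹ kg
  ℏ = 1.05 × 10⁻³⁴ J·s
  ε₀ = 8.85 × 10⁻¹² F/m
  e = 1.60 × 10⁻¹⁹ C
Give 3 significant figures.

3.87 × 10⁻³ A

One atomic unit of electric current: I_au = e E_h/ℏ = m_e e⁵/((4πε₀)²ℏ³) = 6.67 × 10⁻³ A.
0.580 × 6.67 × 10⁻³ A = 3.87 × 10⁻³ A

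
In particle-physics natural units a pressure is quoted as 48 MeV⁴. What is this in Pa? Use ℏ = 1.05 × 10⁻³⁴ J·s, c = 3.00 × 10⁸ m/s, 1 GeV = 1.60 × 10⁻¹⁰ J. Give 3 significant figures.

1.01 × 10²⁷ Pa

Pressure is [E]/[L]³ = [E]⁴/(ℏc)³.
1 GeV⁴ → 1/(ℏc)³ × (1 GeV in J)⁴ = 2.10 × 10³⁷ Pa.
Convert the energy scale: 48 MeV⁴ = 4.80 × 10⁻¹¹ GeV⁴.
Result: 4.80 × 10⁻¹¹ × 2.10 × 10³⁷ = 1.01 × 10²⁷ Pa.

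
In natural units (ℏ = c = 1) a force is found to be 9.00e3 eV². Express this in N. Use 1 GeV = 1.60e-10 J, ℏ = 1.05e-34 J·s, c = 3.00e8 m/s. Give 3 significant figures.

Force is [E]/[L] = [E]²/(ℏc); restore (ℏc)⁻¹.
1 GeV² → 1/(ℏc) × (1 GeV in J)² = 8.13e5 N.
Convert the energy scale: 9.00e3 eV² = 9.00e-15 GeV².
Result: 9.00e-15 × 8.13e5 = 7.31e-9 N.

7.31e-9 N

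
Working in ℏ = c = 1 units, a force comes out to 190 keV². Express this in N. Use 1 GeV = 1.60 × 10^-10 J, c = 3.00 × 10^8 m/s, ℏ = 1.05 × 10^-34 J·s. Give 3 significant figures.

Force is [E]/[L] = [E]²/(ℏc); restore (ℏc)⁻¹.
1 GeV² → 1/(ℏc) × (1 GeV in J)² = 8.13 × 10^5 N.
Convert the energy scale: 190 keV² = 1.90 × 10^-10 GeV².
Result: 1.90 × 10^-10 × 8.13 × 10^5 = 1.54 × 10^-4 N.

1.54 × 10^-4 N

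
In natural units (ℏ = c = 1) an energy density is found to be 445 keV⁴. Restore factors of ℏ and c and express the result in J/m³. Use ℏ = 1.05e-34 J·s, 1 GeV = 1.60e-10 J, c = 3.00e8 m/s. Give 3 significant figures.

9.33e15 J/m³

[E]/[L]³ = [E]⁴/(ℏc)³; restore (ℏc)⁻³.
1 GeV⁴ → 1/(ℏc)³ × (1 GeV in J)⁴ = 2.10e37 J/m³.
Convert the energy scale: 445 keV⁴ = 4.45e-22 GeV⁴.
Result: 4.45e-22 × 2.10e37 = 9.33e15 J/m³.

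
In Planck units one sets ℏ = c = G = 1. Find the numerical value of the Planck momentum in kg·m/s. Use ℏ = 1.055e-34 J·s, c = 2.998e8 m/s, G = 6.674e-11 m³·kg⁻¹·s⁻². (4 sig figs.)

p_P = √(ℏc³/G)
  = √(42.60)
  = 6.527 kg·m/s

6.527 kg·m/s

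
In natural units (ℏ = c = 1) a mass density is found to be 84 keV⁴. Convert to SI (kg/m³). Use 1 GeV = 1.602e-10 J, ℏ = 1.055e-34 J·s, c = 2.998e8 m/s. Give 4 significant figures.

0.01945 kg/m³

Mass density is [E]/(c²[L]³) = [E]⁴/(ℏ³c⁵).
1 GeV⁴ → 1/(ℏ³c⁵) × (1 GeV in J)⁴ = 2.316e20 kg/m³.
Convert the energy scale: 84 keV⁴ = 8.40e-23 GeV⁴.
Result: 8.40e-23 × 2.316e20 = 0.01945 kg/m³.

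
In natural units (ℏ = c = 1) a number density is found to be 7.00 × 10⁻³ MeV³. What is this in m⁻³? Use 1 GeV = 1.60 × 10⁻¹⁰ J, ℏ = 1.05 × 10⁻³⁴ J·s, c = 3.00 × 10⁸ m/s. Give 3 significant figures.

9.17 × 10³⁵ m⁻³

Number density is [L]⁻³ = [E]³/(ℏc)³.
1 GeV³ → 1/(ℏc)³ × (1 GeV in J)³ = 1.31 × 10⁴⁷ m⁻³.
Convert the energy scale: 7.00 × 10⁻³ MeV³ = 7.00 × 10⁻¹² GeV³.
Result: 7.00 × 10⁻¹² × 1.31 × 10⁴⁷ = 9.17 × 10³⁵ m⁻³.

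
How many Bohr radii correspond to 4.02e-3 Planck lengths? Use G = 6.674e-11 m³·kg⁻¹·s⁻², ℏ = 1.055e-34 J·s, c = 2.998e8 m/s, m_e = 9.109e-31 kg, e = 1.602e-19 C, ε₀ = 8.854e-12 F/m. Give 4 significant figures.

1.227e-27

Planck length: ℓ_P = √(ℏG/c³) = 1.616e-35 m
Bohr radius: a₀ = 4πε₀ℏ²/(m_e e²) = 5.297e-11 m
4.02e-3 × 1.616e-35 / 5.297e-11 = 1.227e-27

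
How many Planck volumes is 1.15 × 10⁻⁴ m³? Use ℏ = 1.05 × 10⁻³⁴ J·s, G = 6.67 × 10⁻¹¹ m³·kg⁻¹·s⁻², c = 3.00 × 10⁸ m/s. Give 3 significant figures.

Planck volume: V_P = (ℏG/c³)^(3/2) = 4.18 × 10⁻¹⁰⁵ m³.
1.15 × 10⁻⁴ / 4.18 × 10⁻¹⁰⁵ = 2.75 × 10¹⁰⁰

2.75 × 10¹⁰⁰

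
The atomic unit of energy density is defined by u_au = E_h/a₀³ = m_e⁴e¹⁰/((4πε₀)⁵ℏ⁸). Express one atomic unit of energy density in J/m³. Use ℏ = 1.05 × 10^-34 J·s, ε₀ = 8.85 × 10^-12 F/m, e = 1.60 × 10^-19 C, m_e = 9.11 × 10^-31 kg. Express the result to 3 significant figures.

3.01 × 10^13 J/m³

u_au = E_h/a₀³ = m_e⁴e¹⁰/((4πε₀)⁵ℏ⁸)
E_h = 4.38 × 10^-18 J
a₀ = 5.26 × 10^-11 m
E_h/a₀³ = 3.01 × 10^13 J/m³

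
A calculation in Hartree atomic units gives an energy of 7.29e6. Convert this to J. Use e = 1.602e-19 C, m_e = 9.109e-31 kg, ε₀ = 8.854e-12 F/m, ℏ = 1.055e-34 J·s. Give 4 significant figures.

One hartree: E_h = m_e e⁴/(4πε₀ℏ)² = 4.354e-18 J.
7.29e6 × 4.354e-18 J = 3.174e-11 J

3.174e-11 J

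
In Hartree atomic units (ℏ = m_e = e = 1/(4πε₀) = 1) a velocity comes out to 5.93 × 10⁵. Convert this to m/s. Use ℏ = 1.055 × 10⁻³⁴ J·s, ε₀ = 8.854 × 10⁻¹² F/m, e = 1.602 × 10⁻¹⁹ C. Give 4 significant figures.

One atomic unit of velocity: v_au = e²/(4πε₀ℏ) = 2.186 × 10⁶ m/s.
5.93 × 10⁵ × 2.186 × 10⁶ m/s = 1.297 × 10¹² m/s

1.297 × 10¹² m/s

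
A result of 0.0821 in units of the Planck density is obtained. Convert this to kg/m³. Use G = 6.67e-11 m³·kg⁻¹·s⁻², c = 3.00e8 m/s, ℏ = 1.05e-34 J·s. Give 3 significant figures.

One Planck density: ρ_P = c⁵/(ℏG²) = 5.20e96 kg/m³.
0.0821 × 5.20e96 kg/m³ = 4.27e95 kg/m³

4.27e95 kg/m³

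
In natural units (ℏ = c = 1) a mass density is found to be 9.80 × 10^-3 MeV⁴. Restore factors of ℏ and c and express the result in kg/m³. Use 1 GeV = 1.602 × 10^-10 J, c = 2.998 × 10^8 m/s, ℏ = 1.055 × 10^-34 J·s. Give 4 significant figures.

Mass density is [E]/(c²[L]³) = [E]⁴/(ℏ³c⁵).
1 GeV⁴ → 1/(ℏ³c⁵) × (1 GeV in J)⁴ = 2.316 × 10^20 kg/m³.
Convert the energy scale: 9.80 × 10^-3 MeV⁴ = 9.80 × 10^-15 GeV⁴.
Result: 9.80 × 10^-15 × 2.316 × 10^20 = 2.270 × 10^6 kg/m³.

2.270 × 10^6 kg/m³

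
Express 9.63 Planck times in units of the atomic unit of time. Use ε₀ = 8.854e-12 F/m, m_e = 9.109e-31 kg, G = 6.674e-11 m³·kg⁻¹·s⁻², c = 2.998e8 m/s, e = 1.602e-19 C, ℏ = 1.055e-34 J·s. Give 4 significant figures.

2.143e-26

Planck time: t_P = √(ℏG/c⁵) = 5.392e-44 s
atomic unit of time: τ_au = (4πε₀)²ℏ³/(m_e e⁴) = 2.423e-17 s
9.63 × 5.392e-44 / 2.423e-17 = 2.143e-26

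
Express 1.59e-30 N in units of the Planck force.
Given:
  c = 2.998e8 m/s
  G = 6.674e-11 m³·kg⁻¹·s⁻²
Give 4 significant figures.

Planck force: F_P = c⁴/G = 1.210e44 N.
1.59e-30 / 1.210e44 = 1.314e-74

1.314e-74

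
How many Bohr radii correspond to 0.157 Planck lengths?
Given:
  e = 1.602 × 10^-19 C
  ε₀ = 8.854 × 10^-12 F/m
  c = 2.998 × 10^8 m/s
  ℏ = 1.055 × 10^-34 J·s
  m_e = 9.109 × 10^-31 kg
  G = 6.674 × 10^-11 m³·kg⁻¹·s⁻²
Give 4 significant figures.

Planck length: ℓ_P = √(ℏG/c³) = 1.616 × 10^-35 m
Bohr radius: a₀ = 4πε₀ℏ²/(m_e e²) = 5.297 × 10^-11 m
0.157 × 1.616 × 10^-35 / 5.297 × 10^-11 = 4.791 × 10^-26

4.791 × 10^-26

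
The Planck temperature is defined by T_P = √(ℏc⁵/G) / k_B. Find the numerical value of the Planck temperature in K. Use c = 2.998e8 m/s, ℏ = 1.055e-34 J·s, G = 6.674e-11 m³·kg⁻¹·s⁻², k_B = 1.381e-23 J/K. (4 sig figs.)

T_P = √(ℏc⁵/G) / k_B
  = √(3.828e18) × 7.241e22
  = 1.417e32 K

1.417e32 K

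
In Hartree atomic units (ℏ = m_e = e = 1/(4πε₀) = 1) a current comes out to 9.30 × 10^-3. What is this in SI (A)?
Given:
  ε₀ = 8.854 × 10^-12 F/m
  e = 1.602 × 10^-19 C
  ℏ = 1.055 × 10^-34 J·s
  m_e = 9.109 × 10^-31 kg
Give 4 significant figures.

One atomic unit of electric current: I_au = e E_h/ℏ = m_e e⁵/((4πε₀)²ℏ³) = 6.612 × 10^-3 A.
9.30 × 10^-3 × 6.612 × 10^-3 A = 6.149 × 10^-5 A

6.149 × 10^-5 A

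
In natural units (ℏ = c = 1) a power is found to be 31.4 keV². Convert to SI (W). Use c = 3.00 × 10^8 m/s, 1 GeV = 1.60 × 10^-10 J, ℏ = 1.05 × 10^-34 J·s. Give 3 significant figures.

Power is [E]/[T] = [E]²/ℏ.
1 GeV² → 1/ℏ × (1 GeV in J)² = 2.44 × 10^14 W.
Convert the energy scale: 31.4 keV² = 3.14 × 10^-11 GeV².
Result: 3.14 × 10^-11 × 2.44 × 10^14 = 7.66 × 10^3 W.

7.66 × 10^3 W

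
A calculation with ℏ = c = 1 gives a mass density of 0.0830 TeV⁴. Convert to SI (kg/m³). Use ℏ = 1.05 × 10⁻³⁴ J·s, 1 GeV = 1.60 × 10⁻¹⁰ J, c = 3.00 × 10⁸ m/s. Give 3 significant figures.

Mass density is [E]/(c²[L]³) = [E]⁴/(ℏ³c⁵).
1 GeV⁴ → 1/(ℏ³c⁵) × (1 GeV in J)⁴ = 2.33 × 10²⁰ kg/m³.
Convert the energy scale: 0.0830 TeV⁴ = 8.30 × 10¹⁰ GeV⁴.
Result: 8.30 × 10¹⁰ × 2.33 × 10²⁰ = 1.93 × 10³¹ kg/m³.

1.93 × 10³¹ kg/m³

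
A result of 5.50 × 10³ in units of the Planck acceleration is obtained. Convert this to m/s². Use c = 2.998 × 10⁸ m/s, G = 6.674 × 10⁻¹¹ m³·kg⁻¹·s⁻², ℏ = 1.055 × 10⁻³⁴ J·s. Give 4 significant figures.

3.058 × 10⁵⁵ m/s²

One Planck acceleration: a_P = √(c⁷/(ℏG)) = 5.560 × 10⁵¹ m/s².
5.50 × 10³ × 5.560 × 10⁵¹ m/s² = 3.058 × 10⁵⁵ m/s²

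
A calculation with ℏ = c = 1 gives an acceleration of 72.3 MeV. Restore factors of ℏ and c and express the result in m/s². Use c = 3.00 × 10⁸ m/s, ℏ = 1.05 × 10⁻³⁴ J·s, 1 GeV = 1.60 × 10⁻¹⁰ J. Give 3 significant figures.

Acceleration is [L]/[T]² = c·[E]/ℏ.
1 GeV → c/ℏ × (1 GeV in J) = 4.57 × 10³² m/s².
Convert the energy scale: 72.3 MeV = 0.0723 GeV.
Result: 0.0723 × 4.57 × 10³² = 3.31 × 10³¹ m/s².

3.31 × 10³¹ m/s²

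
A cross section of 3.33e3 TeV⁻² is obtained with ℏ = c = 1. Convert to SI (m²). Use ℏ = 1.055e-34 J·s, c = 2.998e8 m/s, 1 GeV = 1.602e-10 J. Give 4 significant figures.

Area is [L]² = [E]⁻²·(ℏc)²; restore (ℏc)².
1 GeV⁻² → (ℏc)² × (1 GeV in J)⁻² = 3.898e-32 m².
Convert the energy scale: 3.33e3 TeV⁻² = 3.33e-3 GeV⁻².
Result: 3.33e-3 × 3.898e-32 = 1.298e-34 m².

1.298e-34 m²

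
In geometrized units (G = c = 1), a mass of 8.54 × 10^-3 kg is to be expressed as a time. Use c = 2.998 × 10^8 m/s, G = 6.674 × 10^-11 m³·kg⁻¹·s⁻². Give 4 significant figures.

Mass → time via G/c³.
8.54 × 10^-3 kg × (G/c³) = 2.115 × 10^-38 s

2.115 × 10^-38 s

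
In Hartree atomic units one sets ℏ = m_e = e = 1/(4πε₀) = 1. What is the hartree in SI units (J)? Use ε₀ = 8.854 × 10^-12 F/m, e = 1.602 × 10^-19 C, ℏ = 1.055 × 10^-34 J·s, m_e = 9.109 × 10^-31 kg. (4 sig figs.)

E_h = m_e e⁴/(4πε₀ℏ)²
  = 6.000 × 10^-106 / 1.378 × 10^-88
  = 4.354 × 10^-18 J

4.354 × 10^-18 J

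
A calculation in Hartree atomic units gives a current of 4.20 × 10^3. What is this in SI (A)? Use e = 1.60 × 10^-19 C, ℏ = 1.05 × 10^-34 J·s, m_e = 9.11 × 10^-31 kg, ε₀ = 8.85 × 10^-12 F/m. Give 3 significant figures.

One atomic unit of electric current: I_au = e E_h/ℏ = m_e e⁵/((4πε₀)²ℏ³) = 6.67 × 10^-3 A.
4.20 × 10^3 × 6.67 × 10^-3 A = 28 A

28 A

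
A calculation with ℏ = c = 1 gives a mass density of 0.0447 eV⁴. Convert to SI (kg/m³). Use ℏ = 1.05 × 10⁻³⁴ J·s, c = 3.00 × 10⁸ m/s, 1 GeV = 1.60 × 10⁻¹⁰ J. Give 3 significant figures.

1.04 × 10⁻¹⁷ kg/m³

Mass density is [E]/(c²[L]³) = [E]⁴/(ℏ³c⁵).
1 GeV⁴ → 1/(ℏ³c⁵) × (1 GeV in J)⁴ = 2.33 × 10²⁰ kg/m³.
Convert the energy scale: 0.0447 eV⁴ = 4.47 × 10⁻³⁸ GeV⁴.
Result: 4.47 × 10⁻³⁸ × 2.33 × 10²⁰ = 1.04 × 10⁻¹⁷ kg/m³.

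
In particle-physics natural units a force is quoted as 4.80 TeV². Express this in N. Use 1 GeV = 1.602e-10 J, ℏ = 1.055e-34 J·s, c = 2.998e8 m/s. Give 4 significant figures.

Force is [E]/[L] = [E]²/(ℏc); restore (ℏc)⁻¹.
1 GeV² → 1/(ℏc) × (1 GeV in J)² = 8.114e5 N.
Convert the energy scale: 4.80 TeV² = 4.80e6 GeV².
Result: 4.80e6 × 8.114e5 = 3.895e12 N.

3.895e12 N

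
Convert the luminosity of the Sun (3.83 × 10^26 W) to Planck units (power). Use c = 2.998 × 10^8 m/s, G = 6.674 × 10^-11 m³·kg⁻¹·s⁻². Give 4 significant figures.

1.055 × 10^-26

Planck power: P_P = c⁵/G = 3.629 × 10^52 W.
3.83 × 10^26 / 3.629 × 10^52 = 1.055 × 10^-26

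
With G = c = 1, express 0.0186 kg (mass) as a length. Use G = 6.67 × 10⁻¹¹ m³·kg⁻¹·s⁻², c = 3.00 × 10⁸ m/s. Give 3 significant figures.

In G = c = 1 units mass has dimensions of length; the conversion factor is G/c².
0.0186 kg × (G/c²) = 1.38 × 10⁻²⁹ m

1.38 × 10⁻²⁹ m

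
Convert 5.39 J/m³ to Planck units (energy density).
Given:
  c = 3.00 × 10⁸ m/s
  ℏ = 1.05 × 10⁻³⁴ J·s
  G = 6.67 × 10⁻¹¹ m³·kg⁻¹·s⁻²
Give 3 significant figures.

Planck energy density: u_P = c⁷/(ℏG²) = 4.68 × 10¹¹³ J/m³.
5.39 / 4.68 × 10¹¹³ = 1.15 × 10⁻¹¹³

1.15 × 10⁻¹¹³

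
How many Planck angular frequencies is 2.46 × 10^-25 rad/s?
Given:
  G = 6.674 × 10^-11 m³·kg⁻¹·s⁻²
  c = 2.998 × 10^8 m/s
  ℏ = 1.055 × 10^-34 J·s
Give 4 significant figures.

1.326 × 10^-68

Planck angular frequency: ω_P = √(c⁵/(ℏG)) = 1.855 × 10^43 rad/s.
2.46 × 10^-25 / 1.855 × 10^43 = 1.326 × 10^-68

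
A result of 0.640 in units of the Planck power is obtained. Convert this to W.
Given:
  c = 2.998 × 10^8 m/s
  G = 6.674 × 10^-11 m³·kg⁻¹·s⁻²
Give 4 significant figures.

2.322 × 10^52 W

One Planck power: P_P = c⁵/G = 3.629 × 10^52 W.
0.640 × 3.629 × 10^52 W = 2.322 × 10^52 W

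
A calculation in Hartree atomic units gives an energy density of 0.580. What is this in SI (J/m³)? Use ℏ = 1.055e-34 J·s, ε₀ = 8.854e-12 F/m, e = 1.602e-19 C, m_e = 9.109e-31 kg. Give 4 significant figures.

1.699e13 J/m³

One atomic unit of energy density: u_au = E_h/a₀³ = m_e⁴e¹⁰/((4πε₀)⁵ℏ⁸) = 2.929e13 J/m³.
0.580 × 2.929e13 J/m³ = 1.699e13 J/m³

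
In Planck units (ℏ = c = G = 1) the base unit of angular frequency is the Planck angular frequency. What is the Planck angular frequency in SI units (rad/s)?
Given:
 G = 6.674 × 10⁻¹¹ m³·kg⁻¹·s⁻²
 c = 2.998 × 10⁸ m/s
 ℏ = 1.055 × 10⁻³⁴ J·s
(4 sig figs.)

ω_P = √(c⁵/(ℏG))
  = √(3.440 × 10⁸⁶)
  = 1.855 × 10⁴³ rad/s

1.855 × 10⁴³ rad/s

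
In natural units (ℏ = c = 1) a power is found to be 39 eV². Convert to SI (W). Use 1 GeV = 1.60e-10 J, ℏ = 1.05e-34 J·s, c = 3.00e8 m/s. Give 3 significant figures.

9.51e-3 W

Power is [E]/[T] = [E]²/ℏ.
1 GeV² → 1/ℏ × (1 GeV in J)² = 2.44e14 W.
Convert the energy scale: 39 eV² = 3.90e-17 GeV².
Result: 3.90e-17 × 2.44e14 = 9.51e-3 W.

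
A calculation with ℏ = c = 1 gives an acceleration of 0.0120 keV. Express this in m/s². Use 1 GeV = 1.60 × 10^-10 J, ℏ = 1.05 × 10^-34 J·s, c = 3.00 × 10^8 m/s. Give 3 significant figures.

Acceleration is [L]/[T]² = c·[E]/ℏ.
1 GeV → c/ℏ × (1 GeV in J) = 4.57 × 10^32 m/s².
Convert the energy scale: 0.0120 keV = 1.20 × 10^-8 GeV.
Result: 1.20 × 10^-8 × 4.57 × 10^32 = 5.49 × 10^24 m/s².

5.49 × 10^24 m/s²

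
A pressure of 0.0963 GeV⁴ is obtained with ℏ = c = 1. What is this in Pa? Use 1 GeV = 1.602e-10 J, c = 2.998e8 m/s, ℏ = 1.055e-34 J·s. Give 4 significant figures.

2.005e36 Pa

Pressure is [E]/[L]³ = [E]⁴/(ℏc)³.
1 GeV⁴ → 1/(ℏc)³ × (1 GeV in J)⁴ = 2.082e37 Pa.
Result: 0.0963 × 2.082e37 = 2.005e36 Pa.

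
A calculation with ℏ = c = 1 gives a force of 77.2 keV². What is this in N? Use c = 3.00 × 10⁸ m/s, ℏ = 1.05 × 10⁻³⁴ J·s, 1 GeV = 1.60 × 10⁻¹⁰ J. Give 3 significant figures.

6.27 × 10⁻⁵ N

Force is [E]/[L] = [E]²/(ℏc); restore (ℏc)⁻¹.
1 GeV² → 1/(ℏc) × (1 GeV in J)² = 8.13 × 10⁵ N.
Convert the energy scale: 77.2 keV² = 7.72 × 10⁻¹¹ GeV².
Result: 7.72 × 10⁻¹¹ × 8.13 × 10⁵ = 6.27 × 10⁻⁵ N.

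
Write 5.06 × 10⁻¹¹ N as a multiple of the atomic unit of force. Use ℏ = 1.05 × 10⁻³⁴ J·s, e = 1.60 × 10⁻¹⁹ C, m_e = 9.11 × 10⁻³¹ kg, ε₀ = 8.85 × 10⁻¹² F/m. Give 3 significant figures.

atomic unit of force: F_au = E_h/a₀ = m_e²e⁶/((4πε₀)³ℏ⁴) = 8.33 × 10⁻⁸ N.
5.06 × 10⁻¹¹ / 8.33 × 10⁻⁸ = 6.08 × 10⁻⁴

6.08 × 10⁻⁴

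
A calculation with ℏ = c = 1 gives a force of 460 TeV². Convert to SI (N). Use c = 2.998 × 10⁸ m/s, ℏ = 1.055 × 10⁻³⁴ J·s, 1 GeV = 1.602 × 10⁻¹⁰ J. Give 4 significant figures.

Force is [E]/[L] = [E]²/(ℏc); restore (ℏc)⁻¹.
1 GeV² → 1/(ℏc) × (1 GeV in J)² = 8.114 × 10⁵ N.
Convert the energy scale: 460 TeV² = 4.60 × 10⁸ GeV².
Result: 4.60 × 10⁸ × 8.114 × 10⁵ = 3.732 × 10¹⁴ N.

3.732 × 10¹⁴ N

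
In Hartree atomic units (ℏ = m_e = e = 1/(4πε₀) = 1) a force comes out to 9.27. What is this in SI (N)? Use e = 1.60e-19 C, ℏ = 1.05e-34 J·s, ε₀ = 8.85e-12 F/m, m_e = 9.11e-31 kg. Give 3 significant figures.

One atomic unit of force: F_au = E_h/a₀ = m_e²e⁶/((4πε₀)³ℏ⁴) = 8.33e-8 N.
9.27 × 8.33e-8 N = 7.72e-7 N

7.72e-7 N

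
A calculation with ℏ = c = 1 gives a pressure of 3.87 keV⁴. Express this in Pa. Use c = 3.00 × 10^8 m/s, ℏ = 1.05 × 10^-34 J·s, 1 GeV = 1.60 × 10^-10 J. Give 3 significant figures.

8.11 × 10^13 Pa

Pressure is [E]/[L]³ = [E]⁴/(ℏc)³.
1 GeV⁴ → 1/(ℏc)³ × (1 GeV in J)⁴ = 2.10 × 10^37 Pa.
Convert the energy scale: 3.87 keV⁴ = 3.87 × 10^-24 GeV⁴.
Result: 3.87 × 10^-24 × 2.10 × 10^37 = 8.11 × 10^13 Pa.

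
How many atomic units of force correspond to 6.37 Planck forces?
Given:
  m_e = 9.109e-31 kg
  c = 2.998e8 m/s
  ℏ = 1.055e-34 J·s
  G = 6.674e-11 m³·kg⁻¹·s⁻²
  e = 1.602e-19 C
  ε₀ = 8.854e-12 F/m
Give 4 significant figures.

Planck force: F_P = c⁴/G = 1.210e44 N
atomic unit of force: F_au = E_h/a₀ = m_e²e⁶/((4πε₀)³ℏ⁴) = 8.220e-8 N
6.37 × 1.210e44 / 8.220e-8 = 9.380e51

9.380e51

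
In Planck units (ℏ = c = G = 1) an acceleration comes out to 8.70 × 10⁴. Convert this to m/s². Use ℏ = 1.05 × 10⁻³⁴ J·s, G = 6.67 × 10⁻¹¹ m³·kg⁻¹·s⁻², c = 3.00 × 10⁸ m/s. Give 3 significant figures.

4.86 × 10⁵⁶ m/s²

One Planck acceleration: a_P = √(c⁷/(ℏG)) = 5.59 × 10⁵¹ m/s².
8.70 × 10⁴ × 5.59 × 10⁵¹ m/s² = 4.86 × 10⁵⁶ m/s²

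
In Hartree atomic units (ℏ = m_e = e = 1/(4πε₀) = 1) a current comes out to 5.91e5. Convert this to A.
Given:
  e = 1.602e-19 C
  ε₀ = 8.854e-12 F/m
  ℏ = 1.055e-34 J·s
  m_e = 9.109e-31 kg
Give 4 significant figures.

One atomic unit of electric current: I_au = e E_h/ℏ = m_e e⁵/((4πε₀)²ℏ³) = 6.612e-3 A.
5.91e5 × 6.612e-3 A = 3.908e3 A

3.908e3 A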